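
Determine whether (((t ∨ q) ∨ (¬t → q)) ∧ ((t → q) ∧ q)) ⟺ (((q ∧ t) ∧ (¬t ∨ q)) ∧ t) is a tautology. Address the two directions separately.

(⇒) This fails. Under q = T, t = F, the left side is true but the right side is false.

(⇐) Assume the antecedent. If q is true, the consequent reduces to true regardless of the other variables. If q is false, the antecedent cannot hold. Either way the consequent holds.

(⇒) fails; (⇐) holds.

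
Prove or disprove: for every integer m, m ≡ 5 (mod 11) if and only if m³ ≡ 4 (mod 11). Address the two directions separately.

Forward direction. Suppose m ≡ 5 (mod 11). Write m = 11j + 5. Then (11j + 5)³ = 1331j³ + 1815j² + 825j + 125 = 11(121j³ + 165j² + 75j + 11) + 4, so m³ ≡ 4 (mod 11).

Converse. Suppose m³ ≡ 4 (mod 11). The only residue r in {0, …, 10} with r³ ≡ 4 (mod 11) is r = 5, so m ≡ 5 (mod 11).

Both directions hold.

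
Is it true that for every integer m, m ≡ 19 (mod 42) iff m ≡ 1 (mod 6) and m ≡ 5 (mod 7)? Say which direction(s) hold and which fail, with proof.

(⟹) Suppose m ≡ 19 (mod 42); write m = 42j + 19. Since 6 ∣ 42, reducing mod 6 gives m ≡ 19 ≡ 1 (mod 6); since 7 ∣ 42, reducing mod 7 gives m ≡ 19 ≡ 5 (mod 7).

(⟸) Conversely, if m ≡ 1 (mod 6) and m ≡ 5 (mod 7), then by the Chinese remainder theorem m ≡ 19 (mod 42). This is exactly m ≡ 19 (mod 42).

The biconditional holds.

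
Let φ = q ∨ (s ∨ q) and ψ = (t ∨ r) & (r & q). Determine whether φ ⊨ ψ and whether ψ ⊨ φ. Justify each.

Only the reverse direction holds.

(⇒) This fails. Under r = F, t = F, s = T, q = F, the left side is true but the right side is false.

(⇐) Assume the antecedent. If t is true, the antecedent forces (r = T, t = T, s = F, q = T) or (r = T, t = T, s = T, q = T), and q ∨ (s ∨ q) holds there. If t is false, the antecedent forces (r = T, t = F, s = F, q = T) or (r = T, t = F, s = T, q = T), and q ∨ (s ∨ q) holds there. Either way q ∨ (s ∨ q) holds.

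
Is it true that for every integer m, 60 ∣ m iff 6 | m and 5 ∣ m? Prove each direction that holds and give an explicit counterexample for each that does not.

(⇒) holds; (⇐) fails.

(⇒) If 60 ∣ m, write m = 60q. Since 60 = 10·6, m = 6·(10q), so 6 ∣ m; and since 60 = 12·5, m = 5·(12q), so 5 ∣ m.

(⇐) This fails: take m = 30. Both 6 ∣ 30 and 5 ∣ 30, yet 30 is not a multiple of 60 (since 30 = 0·60 + 30), so 60 ∤ 30.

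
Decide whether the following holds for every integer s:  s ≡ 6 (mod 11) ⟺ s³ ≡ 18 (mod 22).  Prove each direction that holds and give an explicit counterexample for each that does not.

The forward direction fails; the converse holds.

(⟸) The residues r modulo 22 with r³ ≡ 18 (mod 22) are exactly {6}, and each is ≡ 6 (mod 11).

(⟹) This fails: take s = 17. Then 17 ≡ 6 (mod 11), but 17³ = 4913 ≡ 7 (mod 22), not 18.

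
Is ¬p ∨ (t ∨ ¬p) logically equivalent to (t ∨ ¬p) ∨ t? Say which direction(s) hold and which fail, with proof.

[⇒] Assume the antecedent. If p is true, the antecedent forces (p = T, t = T), and (t ∨ ¬p) ∨ t holds there. If p is false, (t ∨ ¬p) ∨ t reduces to true regardless of the other variables. Either way (t ∨ ¬p) ∨ t holds.

[⇐] Assume the antecedent. If p is true, the antecedent forces (p = T, t = T), and ¬p ∨ (t ∨ ¬p) holds there. If p is false, ¬p ∨ (t ∨ ¬p) reduces to true regardless of the other variables. Either way ¬p ∨ (t ∨ ¬p) holds.

Both directions hold.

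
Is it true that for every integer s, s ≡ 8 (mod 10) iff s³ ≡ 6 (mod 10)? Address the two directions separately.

Forward direction. This fails: take s = 8. Then 8 ≡ 8 (mod 10), but 8³ = 512 ≡ 2 (mod 10), not 6.

Converse. This fails: take s = 6. Then 6³ = 216 ≡ 6 (mod 10), yet 6 ≡ 6 (mod 10), not 8.

(⇒) fails and (⇐) fails.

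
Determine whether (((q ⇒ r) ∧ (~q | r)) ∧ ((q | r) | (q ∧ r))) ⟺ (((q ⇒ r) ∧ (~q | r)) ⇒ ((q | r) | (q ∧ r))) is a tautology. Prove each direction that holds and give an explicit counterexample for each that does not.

Only the forward direction holds.

Forward direction. Assume the antecedent. If q is true, the consequent reduces to true regardless of the other variables. If q is false, the antecedent forces (q = F, r = T), and the consequent holds there. Either way the consequent holds.

Converse. This fails. Under q = T, r = F, the left side is false but the right side is true.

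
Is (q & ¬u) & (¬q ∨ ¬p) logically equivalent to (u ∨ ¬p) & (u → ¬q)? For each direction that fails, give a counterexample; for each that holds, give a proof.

(←) This fails. Under p = F, u = F, q = F, the left side is false but the right side is true.

(→) Assume the antecedent. If p is true, the antecedent cannot hold. If p is false, the antecedent forces (p = F, u = F, q = T), and (u ∨ ¬p) & (u → ¬q) holds there. Either way (u ∨ ¬p) & (u → ¬q) holds.

The forward direction holds; the converse fails.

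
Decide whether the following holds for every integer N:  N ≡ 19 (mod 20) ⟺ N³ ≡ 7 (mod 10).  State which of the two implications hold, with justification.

Forward direction. This fails: take N = 19. Then 19 ≡ 19 (mod 20), but 19³ = 6859 ≡ 9 (mod 10), not 7.

Converse. This fails: take N = 3. Then 3³ = 27 ≡ 7 (mod 10), yet 3 ≡ 3 (mod 20), not 19.

Neither direction holds.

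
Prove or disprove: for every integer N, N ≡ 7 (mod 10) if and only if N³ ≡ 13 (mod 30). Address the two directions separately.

Only the reverse direction holds.

(⟹) This fails: take N = 17. Then 17 ≡ 7 (mod 10), but 17³ = 4913 ≡ 23 (mod 30), not 13.

(⟸) Conversely, the residues r modulo 30 with r³ ≡ 13 (mod 30) are exactly {7}, and each is ≡ 7 (mod 10).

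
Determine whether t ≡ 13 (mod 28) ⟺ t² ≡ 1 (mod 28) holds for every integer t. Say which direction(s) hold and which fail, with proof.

Not equivalent: only (⇒) holds.

(⇐) This fails: take t = 1. Then 1² = 1 ≡ 1 (mod 28), yet 1 ≡ 1 (mod 28), not 13.

(⇒) Suppose t ≡ 13 (mod 28). Write t = 28j + 13. Then (28j + 13)² = 784j² + 728j + 169 = 28(28j² + 26j + 6) + 1, so t² ≡ 1 (mod 28).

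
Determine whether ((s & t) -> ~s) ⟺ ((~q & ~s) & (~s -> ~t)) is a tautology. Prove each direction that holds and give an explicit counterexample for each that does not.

Only the converse holds.

(⟹) This fails. Under t = T, q = F, s = F, the left side is true but the right side is false.

(⟸) Assume the antecedent. If t is true, the antecedent cannot hold. If t is false, (s & t) -> ~s reduces to true regardless of the other variables. Either way (s & t) -> ~s holds.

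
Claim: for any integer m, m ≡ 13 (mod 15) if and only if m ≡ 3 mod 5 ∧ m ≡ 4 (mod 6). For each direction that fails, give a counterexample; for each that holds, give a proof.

(⇒) fails; (⇐) holds.

Forward direction. This fails: m = 13 gives 13 ≡ 13 (mod 15) but 13 ≡ 1 (mod 6), so the conjunction on the right does not hold.

Converse. If m ≡ 3 (mod 5) and m ≡ 4 (mod 6), then by the Chinese remainder theorem m ≡ 28 (mod 30). Since 28 ≡ 13 (mod 15) and 15 ∣ 30, we get m ≡ 13 (mod 15).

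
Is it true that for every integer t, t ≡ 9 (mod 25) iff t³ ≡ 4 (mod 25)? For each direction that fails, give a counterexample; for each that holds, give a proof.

[⇒] Suppose t ≡ 9 (mod 25). Write t = 25j + 9. Then (25j + 9)³ = 15625j³ + 16875j² + 6075j + 729 = 25(625j³ + 675j² + 243j + 29) + 4, so t³ ≡ 4 (mod 25).

[⇐] Conversely, suppose t³ ≡ 4 (mod 25). The only residue r in {0, …, 24} with r³ ≡ 4 (mod 25) is r = 9, so t ≡ 9 (mod 25).

Both implications hold.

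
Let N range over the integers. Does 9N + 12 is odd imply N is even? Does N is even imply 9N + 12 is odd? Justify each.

Neither implication holds.

(→) This fails: N = 5 gives 9N + 12 = 57, which is odd, but 5 is odd, not even.

(←) This also fails: N = 2 is even, but 9N + 12 = 30 is even, not odd.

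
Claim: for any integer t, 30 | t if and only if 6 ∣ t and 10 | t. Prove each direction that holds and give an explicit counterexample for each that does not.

(←) Suppose 6 ∣ t and 10 ∣ t. Any common multiple of 6 and 10 is a multiple of their lcm; here lcm(6, 10) = 6·10/gcd(6, 10) = 60/2 = 30, so 30 ∣ t.

(→) If 30 ∣ t, write t = 30q. Since 30 = 5·6, t = 6·(5q), so 6 ∣ t; and since 30 = 3·10, t = 10·(3q), so 10 ∣ t.

Both directions hold; the statement is true.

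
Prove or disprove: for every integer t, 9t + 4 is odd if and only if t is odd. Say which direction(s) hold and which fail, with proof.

The biconditional holds.

(⇒) Suppose 9t + 4 is odd. Since 9 is odd, 9t and t have the same parity, so 9t + 4 ≡ t + 4 (mod 2). As 4 is even, 9t + 4 is odd exactly when t is odd. Thus t is odd.

(⇐) Conversely, suppose t is odd; write t = 2j + 1. Then 9t + 4 = 9·(2j + 1) + 4 = 2·9j + 13, which is odd.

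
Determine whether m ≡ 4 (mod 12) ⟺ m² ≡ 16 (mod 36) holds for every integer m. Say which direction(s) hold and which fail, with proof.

Both directions fail.

(→) This fails: take m = 16. Then 16 ≡ 4 (mod 12), but 16² = 256 ≡ 4 (mod 36), not 16.

(←) This fails: take m = 14. Then 14² = 196 ≡ 16 (mod 36), yet 14 ≡ 2 (mod 12), not 4.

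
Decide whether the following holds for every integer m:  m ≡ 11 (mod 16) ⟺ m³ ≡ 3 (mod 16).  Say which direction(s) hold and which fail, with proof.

The biconditional holds.

[⇒] Suppose m ≡ 11 (mod 16). Write m = 16j + 11. Then (16j + 11)³ = 4096j³ + 8448j² + 5808j + 1331 = 16(256j³ + 528j² + 363j + 83) + 3, so m³ ≡ 3 (mod 16).

[⇐] Conversely, suppose m³ ≡ 3 (mod 16). The only residue r in {0, …, 15} with r³ ≡ 3 (mod 16) is r = 11, so m ≡ 11 (mod 16).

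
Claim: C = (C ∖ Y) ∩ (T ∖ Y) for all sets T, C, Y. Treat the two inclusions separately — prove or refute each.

(⟹) This inclusion fails. Take T = ∅, C = {1}, Y = ∅; then 1 ∈ C but 1 ∉ (C ∖ Y) ∩ (T ∖ Y).

(⟸) Let x ∈ (C ∖ Y) ∩ (T ∖ Y). Then x ∈ T ∩ C and x ∉ Y, from which x ∈ C.

(⊆) fails; (⊇) holds.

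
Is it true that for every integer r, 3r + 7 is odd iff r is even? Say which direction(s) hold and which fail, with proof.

Both directions hold.

Forward direction. Suppose 3r + 7 is odd. Since 3 is odd, 3r and r have the same parity, so 3r + 7 ≡ r + 7 (mod 2). As 7 is odd, 3r + 7 is odd exactly when r is even. Thus r is even.

Converse. Suppose r is even; write r = 2j. Then 3r + 7 = 3·(2j) + 7 = 2·3j + 7, which is odd.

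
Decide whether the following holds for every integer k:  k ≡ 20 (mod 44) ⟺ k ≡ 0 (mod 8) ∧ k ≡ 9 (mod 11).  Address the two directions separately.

(⇒) fails; (⇐) holds.

(→) This fails: k = 20 gives 20 ≡ 20 (mod 44) but 20 ≡ 4 (mod 8), so the conjunction on the right does not hold.

(←) Conversely, if k ≡ 0 (mod 8) and k ≡ 9 (mod 11), then by the Chinese remainder theorem k ≡ 64 (mod 88). Since 64 ≡ 20 (mod 44) and 44 ∣ 88, we get k ≡ 20 (mod 44).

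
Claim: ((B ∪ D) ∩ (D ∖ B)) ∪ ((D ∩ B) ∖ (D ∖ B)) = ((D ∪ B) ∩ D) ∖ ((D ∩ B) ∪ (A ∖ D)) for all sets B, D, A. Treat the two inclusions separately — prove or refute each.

Only the reverse inclusion holds.

(⟸) Let x ∈ ((D ∪ B) ∩ D) ∖ ((D ∩ B) ∪ (A ∖ D)). Then either x ∈ D and x ∉ B, A; or x ∈ D ∩ A and x ∉ B. In each case x ∈ ((B ∪ D) ∩ (D ∖ B)) ∪ ((D ∩ B) ∖ (D ∖ B)), so ((D ∪ B) ∩ D) ∖ ((D ∩ B) ∪ (A ∖ D)) ⊆ ((B ∪ D) ∩ (D ∖ B)) ∪ ((D ∩ B) ∖ (D ∖ B)).

(⟹) This inclusion fails. Take B = {1}, D = {1}, A = ∅; then 1 ∈ ((B ∪ D) ∩ (D ∖ B)) ∪ ((D ∩ B) ∖ (D ∖ B)) but 1 ∉ ((D ∪ B) ∩ D) ∖ ((D ∩ B) ∪ (A ∖ D)).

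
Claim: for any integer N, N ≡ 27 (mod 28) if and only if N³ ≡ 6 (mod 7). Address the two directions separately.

The forward direction holds; the converse fails.

Converse. This fails: take N = 3. Then 3³ = 27 ≡ 6 (mod 7), yet 3 ≡ 3 (mod 28), not 27.

Forward direction. Suppose N ≡ 27 (mod 28). Then N³ ≡ 27³ = 19683 (mod 28), and since 7 ∣ 28, also N³ ≡ 6 (mod 7).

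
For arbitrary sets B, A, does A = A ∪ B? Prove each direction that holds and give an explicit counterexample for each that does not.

Only the forward inclusion holds.

(⊆) Let x ∈ A. Then either x ∈ A and x ∉ B; or x ∈ B ∩ A. In each case x ∈ A ∪ B, so A ⊆ A ∪ B.

(⊇) This inclusion fails. Take B = {1}, A = ∅; then 1 ∈ A ∪ B but 1 ∉ A.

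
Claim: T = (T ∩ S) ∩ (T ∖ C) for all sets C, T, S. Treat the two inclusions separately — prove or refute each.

The sets are not equal: only the reverse inclusion holds.

(⊆) This inclusion fails. Take C = ∅, T = {1}, S = ∅; then 1 ∈ T but 1 ∉ (T ∩ S) ∩ (T ∖ C).

(⊇) Let x ∈ (T ∩ S) ∩ (T ∖ C). Then x ∈ T ∩ S and x ∉ C, from which x ∈ T.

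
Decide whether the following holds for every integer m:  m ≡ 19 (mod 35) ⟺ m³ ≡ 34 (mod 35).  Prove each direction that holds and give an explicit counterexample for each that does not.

Not equivalent: only (⇒) holds.

(⟹) Suppose m ≡ 19 (mod 35). Write m = 35j + 19. Then (35j + 19)³ = 42875j³ + 69825j² + 37905j + 6859 = 35(1225j³ + 1995j² + 1083j + 195) + 34, so m³ ≡ 34 (mod 35).

(⟸) This fails: take m = 24. Then 24³ = 13824 ≡ 34 (mod 35), yet 24 ≡ 24 (mod 35), not 19.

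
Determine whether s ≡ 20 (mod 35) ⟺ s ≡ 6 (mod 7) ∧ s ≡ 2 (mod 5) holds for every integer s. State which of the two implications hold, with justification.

Forward direction. This fails: s = 20 gives 20 ≡ 20 (mod 35) but 20 ≡ 0 (mod 5), so the conjunction on the right does not hold.

Converse. This fails: s = 27 satisfies both congruences on the right (27 ≡ 6 mod 7 and 27 ≡ 2 mod 5) yet 27 ≡ 27 (mod 35), not 20.

Both directions fail.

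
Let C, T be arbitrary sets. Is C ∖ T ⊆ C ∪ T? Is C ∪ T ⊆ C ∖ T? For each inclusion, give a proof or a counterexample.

Only the forward inclusion holds.

(⊆) Let x ∈ C ∖ T. Then x ∈ C and x ∉ T, from which x ∈ C ∪ T.

(⊇) This inclusion fails. Take C = ∅, T = {1}; then 1 ∈ C ∪ T but 1 ∉ C ∖ T.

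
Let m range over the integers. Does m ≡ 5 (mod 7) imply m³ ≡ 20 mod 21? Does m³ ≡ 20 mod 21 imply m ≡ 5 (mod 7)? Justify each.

Both directions fail.

(→) This fails: take m = 12. Then 12 ≡ 5 (mod 7), but 12³ = 1728 ≡ 6 (mod 21), not 20.

(←) This fails: take m = 17. Then 17³ = 4913 ≡ 20 (mod 21), yet 17 ≡ 3 (mod 7), not 5.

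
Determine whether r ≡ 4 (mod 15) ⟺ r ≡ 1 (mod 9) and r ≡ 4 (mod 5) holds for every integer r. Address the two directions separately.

(→) This fails: r = 34 gives 34 ≡ 4 (mod 15) but 34 ≡ 7 (mod 9), so the conjunction on the right does not hold.

(←) Conversely, if r ≡ 1 (mod 9) and r ≡ 4 (mod 5), then by the Chinese remainder theorem r ≡ 19 (mod 45). Since 19 ≡ 4 (mod 15) and 15 ∣ 45, we get r ≡ 4 (mod 15).

The forward direction fails; the converse holds.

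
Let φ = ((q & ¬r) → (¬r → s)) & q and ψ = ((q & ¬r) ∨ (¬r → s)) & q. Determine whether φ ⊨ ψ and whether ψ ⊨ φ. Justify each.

The forward direction holds; the converse fails.

(→) Assume the antecedent. If r is true, the antecedent forces (r = T, s = F, q = T) or (r = T, s = T, q = T), and ((q & ¬r) ∨ (¬r → s)) & q holds there. If r is false, the antecedent forces (r = F, s = T, q = T), and ((q & ¬r) ∨ (¬r → s)) & q holds there. Either way ((q & ¬r) ∨ (¬r → s)) & q holds.

(←) This fails. Under r = F, s = F, q = T, the left side is false but the right side is true.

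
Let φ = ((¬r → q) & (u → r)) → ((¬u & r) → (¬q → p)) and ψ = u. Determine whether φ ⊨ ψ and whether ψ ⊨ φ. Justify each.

(⟹) This fails. Under q = F, p = F, r = F, u = F, the left side is true but the right side is false.

(⟸) Assume the antecedent. If u is true, the consequent reduces to true regardless of the other variables. If u is false, the antecedent cannot hold. Either way the consequent holds.

(⇒) fails; (⇐) holds.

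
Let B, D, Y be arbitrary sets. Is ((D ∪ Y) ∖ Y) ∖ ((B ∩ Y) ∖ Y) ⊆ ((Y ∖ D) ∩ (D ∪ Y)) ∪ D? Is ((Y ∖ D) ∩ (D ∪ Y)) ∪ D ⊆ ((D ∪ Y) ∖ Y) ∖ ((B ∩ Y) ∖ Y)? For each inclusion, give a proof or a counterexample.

(⟸) This inclusion fails. Take B = ∅, D = ∅, Y = {1}; then 1 ∈ ((Y ∖ D) ∩ (D ∪ Y)) ∪ D but 1 ∉ ((D ∪ Y) ∖ Y) ∖ ((B ∩ Y) ∖ Y).

(⟹) Let x ∈ ((D ∪ Y) ∖ Y) ∖ ((B ∩ Y) ∖ Y). Then either x ∈ D and x ∉ B, Y; or x ∈ B ∩ D and x ∉ Y. In each case x ∈ ((Y ∖ D) ∩ (D ∪ Y)) ∪ D, so ((D ∪ Y) ∖ Y) ∖ ((B ∩ Y) ∖ Y) ⊆ ((Y ∖ D) ∩ (D ∪ Y)) ∪ D.

Only the forward inclusion holds.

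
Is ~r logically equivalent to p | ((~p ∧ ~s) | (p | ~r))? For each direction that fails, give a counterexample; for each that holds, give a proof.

(⇒) holds; (⇐) fails.

Forward direction. Assume the antecedent. If p is true, p | ((~p ∧ ~s) | (p | ~r)) reduces to true regardless of the other variables. If p is false, the antecedent forces (p = F, r = F, s = F) or (p = F, r = F, s = T), and p | ((~p ∧ ~s) | (p | ~r)) holds there. Either way p | ((~p ∧ ~s) | (p | ~r)) holds.

Converse. This fails. Under p = F, r = T, s = F, the left side is false but the right side is true.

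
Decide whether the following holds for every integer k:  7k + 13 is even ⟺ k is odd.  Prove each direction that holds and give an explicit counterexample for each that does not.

Both directions hold; the statement is true.

(→) Suppose 7k + 13 is even. Since 7 is odd, 7k and k have the same parity, so 7k + 13 ≡ k + 13 (mod 2). As 13 is odd, 7k + 13 is even exactly when k is odd. Thus k is odd.

(←) Conversely, suppose k is odd; write k = 2j + 1. Then 7k + 13 = 7·(2j + 1) + 13 = 2·7j + 20, which is even.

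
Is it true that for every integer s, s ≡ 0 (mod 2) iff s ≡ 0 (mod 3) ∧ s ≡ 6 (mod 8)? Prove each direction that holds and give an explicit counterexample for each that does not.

[⇒] This fails: s = 0 gives 0 ≡ 0 (mod 2) but 0 ≡ 0 (mod 8), so the conjunction on the right does not hold.

[⇐] Conversely, if s ≡ 0 (mod 3) and s ≡ 6 (mod 8), then by the Chinese remainder theorem s ≡ 6 (mod 24). Since 6 ≡ 0 (mod 2) and 2 ∣ 24, we get s ≡ 0 (mod 2).

Only the reverse direction holds.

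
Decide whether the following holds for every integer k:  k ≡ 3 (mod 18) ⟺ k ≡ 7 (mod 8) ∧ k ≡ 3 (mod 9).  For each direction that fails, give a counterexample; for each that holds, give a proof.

[⇒] This fails: k = 57 gives 57 ≡ 3 (mod 18) but 57 ≡ 1 (mod 8), so the conjunction on the right does not hold.

[⇐] Conversely, if k ≡ 7 (mod 8) and k ≡ 3 (mod 9), then by the Chinese remainder theorem k ≡ 39 (mod 72). Since 39 ≡ 3 (mod 18) and 18 ∣ 72, we get k ≡ 3 (mod 18).

Only the converse holds.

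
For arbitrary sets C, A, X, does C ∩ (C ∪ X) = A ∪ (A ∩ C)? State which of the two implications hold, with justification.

Both inclusions fail.

(⟹) This inclusion fails. Take C = {1}, A = ∅, X = ∅; then 1 ∈ C ∩ (C ∪ X) but 1 ∉ A ∪ (A ∩ C).

(⟸) This inclusion fails. Take C = ∅, A = {1}, X = ∅; then 1 ∈ A ∪ (A ∩ C) but 1 ∉ C ∩ (C ∪ X).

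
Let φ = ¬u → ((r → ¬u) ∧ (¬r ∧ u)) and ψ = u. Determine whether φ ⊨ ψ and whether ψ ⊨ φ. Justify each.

Both implications hold.

[⇒] Assume the antecedent. If r is true, the antecedent forces (r = T, u = T), and u holds there. If r is false, the antecedent forces (r = F, u = T), and u holds there. Either way u holds.

[⇐] Assume the antecedent. If r is true, the antecedent forces (r = T, u = T), and ¬u → ((r → ¬u) ∧ (¬r ∧ u)) holds there. If r is false, the antecedent forces (r = F, u = T), and ¬u → ((r → ¬u) ∧ (¬r ∧ u)) holds there. Either way ¬u → ((r → ¬u) ∧ (¬r ∧ u)) holds.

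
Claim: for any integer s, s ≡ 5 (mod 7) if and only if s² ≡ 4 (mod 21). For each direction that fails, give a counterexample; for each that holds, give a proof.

[⇒] This fails: take s = 12. Then 12 ≡ 5 (mod 7), but 12² = 144 ≡ 18 (mod 21), not 4.

[⇐] This fails: take s = 2. Then 2² = 4 ≡ 4 (mod 21), yet 2 ≡ 2 (mod 7), not 5.

Both directions fail.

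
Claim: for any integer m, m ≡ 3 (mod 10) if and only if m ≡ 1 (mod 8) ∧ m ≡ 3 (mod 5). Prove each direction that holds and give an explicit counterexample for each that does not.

Only the reverse direction holds.

Forward direction. This fails: m = 3 gives 3 ≡ 3 (mod 10) but 3 ≡ 3 (mod 8), so the conjunction on the right does not hold.

Converse. If m ≡ 1 (mod 8) and m ≡ 3 (mod 5), then by the Chinese remainder theorem m ≡ 33 (mod 40). Since 33 ≡ 3 (mod 10) and 10 ∣ 40, we get m ≡ 3 (mod 10).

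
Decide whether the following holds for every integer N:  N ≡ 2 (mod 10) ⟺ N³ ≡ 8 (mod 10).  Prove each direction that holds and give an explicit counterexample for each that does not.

Both implications hold.

Forward direction. Suppose N ≡ 2 (mod 10). Write N = 10j + 2. Then (10j + 2)³ = 1000j³ + 600j² + 120j + 8 = 10(100j³ + 60j² + 12j) + 8, so N³ ≡ 8 (mod 10).

Converse. Suppose N³ ≡ 8 (mod 10). The only residue r in {0, …, 9} with r³ ≡ 8 (mod 10) is r = 2, so N ≡ 2 (mod 10).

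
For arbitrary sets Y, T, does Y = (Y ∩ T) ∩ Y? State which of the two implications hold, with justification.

(⊆) This inclusion fails. Take Y = {1}, T = ∅; then 1 ∈ Y but 1 ∉ (Y ∩ T) ∩ Y.

(⊇) Let x ∈ (Y ∩ T) ∩ Y. Then x ∈ Y ∩ T, from which x ∈ Y.

The sets are not equal: only the reverse inclusion holds.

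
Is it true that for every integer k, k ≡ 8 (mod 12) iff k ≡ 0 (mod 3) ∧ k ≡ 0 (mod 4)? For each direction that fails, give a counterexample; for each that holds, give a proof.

(→) This fails: k = 8 gives 8 ≡ 8 (mod 12) but 8 ≡ 2 (mod 3), so the conjunction on the right does not hold.

(←) This fails: k = 0 satisfies both congruences on the right (0 ≡ 0 mod 3 and 0 ≡ 0 mod 4) yet 0 ≡ 0 (mod 12), not 8.

(⇒) fails and (⇐) fails.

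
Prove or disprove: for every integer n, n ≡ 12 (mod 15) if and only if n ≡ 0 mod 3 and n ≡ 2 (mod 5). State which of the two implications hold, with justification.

[⇐] If n ≡ 0 (mod 3) and n ≡ 2 (mod 5), then by the Chinese remainder theorem n ≡ 12 (mod 15). This is exactly n ≡ 12 (mod 15).

[⇒] Suppose n ≡ 12 (mod 15); write n = 15j + 12. Since 3 ∣ 15, reducing mod 3 gives n ≡ 12 ≡ 0 (mod 3); since 5 ∣ 15, reducing mod 5 gives n ≡ 12 ≡ 2 (mod 5).

Equivalent; both directions hold.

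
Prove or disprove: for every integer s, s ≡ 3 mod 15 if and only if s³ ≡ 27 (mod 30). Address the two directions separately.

(⇐) The residues r modulo 30 with r³ ≡ 27 (mod 30) are exactly {3}, and each is ≡ 3 (mod 15).

(⇒) This fails: take s = 18. Then 18 ≡ 3 (mod 15), but 18³ = 5832 ≡ 12 (mod 30), not 27.

Not equivalent: only (⇐) holds.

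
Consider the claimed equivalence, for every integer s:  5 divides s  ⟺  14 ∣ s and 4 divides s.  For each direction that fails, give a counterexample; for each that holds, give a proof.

(⇒) fails and (⇐) fails.

(⇒) This fails: take s = 5. Certainly 5 ∣ 5, but 14 ∤ 5.

(⇐) This fails: take s = 28. Both 14 ∣ 28 and 4 ∣ 28, yet 28 is not a multiple of 5 (since 28 = 5·5 + 3), so 5 ∤ 28.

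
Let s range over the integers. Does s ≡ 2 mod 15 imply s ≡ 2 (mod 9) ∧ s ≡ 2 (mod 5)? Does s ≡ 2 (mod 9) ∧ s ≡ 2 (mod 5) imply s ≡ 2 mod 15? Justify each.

[⇒] This fails: s = 32 gives 32 ≡ 2 (mod 15) but 32 ≡ 5 (mod 9), so the conjunction on the right does not hold.

[⇐] Conversely, if s ≡ 2 (mod 9) and s ≡ 2 (mod 5), then by the Chinese remainder theorem s ≡ 2 (mod 45). Since 2 ≡ 2 (mod 15) and 15 ∣ 45, we get s ≡ 2 (mod 15).

Only the converse holds.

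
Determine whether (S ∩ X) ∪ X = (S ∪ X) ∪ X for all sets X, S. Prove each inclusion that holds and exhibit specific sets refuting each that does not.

Only the forward inclusion holds.

(⟹) Let x ∈ (S ∩ X) ∪ X. Then either x ∈ X and x ∉ S; or x ∈ X ∩ S. In each case x ∈ (S ∪ X) ∪ X, so (S ∩ X) ∪ X ⊆ (S ∪ X) ∪ X.

(⟸) This inclusion fails. Take X = ∅, S = {1}; then 1 ∈ (S ∪ X) ∪ X but 1 ∉ (S ∩ X) ∪ X.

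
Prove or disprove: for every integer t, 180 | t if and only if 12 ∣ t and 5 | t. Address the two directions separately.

(⟹) If 180 ∣ t, write t = 180q. Since 180 = 15·12, t = 12·(15q), so 12 ∣ t; and since 180 = 36·5, t = 5·(36q), so 5 ∣ t.

(⟸) This fails: take t = 60. Both 12 ∣ 60 and 5 ∣ 60, yet 60 is not a multiple of 180 (since 60 = 0·180 + 60), so 180 ∤ 60.

The forward direction holds; the converse fails.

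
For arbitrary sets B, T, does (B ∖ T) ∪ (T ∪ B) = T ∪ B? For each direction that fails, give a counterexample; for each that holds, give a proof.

(⟹) Let x ∈ (B ∖ T) ∪ (T ∪ B). Then either x ∈ B and x ∉ T; or x ∈ T and x ∉ B; or x ∈ B ∩ T. In each case x ∈ T ∪ B, so (B ∖ T) ∪ (T ∪ B) ⊆ T ∪ B.

(⟸) Let x ∈ T ∪ B. Then either x ∈ B and x ∉ T; or x ∈ T and x ∉ B; or x ∈ B ∩ T. In each case x ∈ (B ∖ T) ∪ (T ∪ B), so T ∪ B ⊆ (B ∖ T) ∪ (T ∪ B).

Both inclusions hold.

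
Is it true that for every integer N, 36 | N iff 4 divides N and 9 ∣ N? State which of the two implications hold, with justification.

Both directions hold; the statement is true.

Forward direction. If 36 ∣ N, write N = 36q. Since 36 = 9·4, N = 4·(9q), so 4 ∣ N; and since 36 = 4·9, N = 9·(4q), so 9 ∣ N.

Converse. Suppose 4 ∣ N and 9 ∣ N. Any common multiple of 4 and 9 is a multiple of their lcm; here gcd(4, 9) = 1, so lcm(4, 9) = 4·9 = 36, so 36 ∣ N.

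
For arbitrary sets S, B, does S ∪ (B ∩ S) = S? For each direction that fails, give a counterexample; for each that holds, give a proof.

Both inclusions hold; the sets are equal.

Forward inclusion. Let x ∈ S ∪ (B ∩ S). Then either x ∈ S and x ∉ B; or x ∈ S ∩ B. In each case x ∈ S, so S ∪ (B ∩ S) ⊆ S.

Reverse inclusion. Let x ∈ S. Then either x ∈ S and x ∉ B; or x ∈ S ∩ B. In each case x ∈ S ∪ (B ∩ S), so S ⊆ S ∪ (B ∩ S).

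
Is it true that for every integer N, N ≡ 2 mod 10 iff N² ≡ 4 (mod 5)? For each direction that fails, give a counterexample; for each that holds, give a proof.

(→) Suppose N ≡ 2 (mod 10). Then N² ≡ 2² = 4 (mod 10), and since 5 ∣ 10, also N² ≡ 4 (mod 5).

(←) This fails: take N = 3. Then 3² = 9 ≡ 4 (mod 5), yet 3 ≡ 3 (mod 10), not 2.

Not equivalent: only (⇒) holds.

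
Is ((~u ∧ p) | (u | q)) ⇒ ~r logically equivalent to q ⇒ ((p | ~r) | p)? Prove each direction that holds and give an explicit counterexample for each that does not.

[⇒] Assume the antecedent. If r is true, the antecedent forces (p = F, r = T, q = F, u = F), and q ⇒ ((p | ~r) | p) holds there. If r is false, q ⇒ ((p | ~r) | p) reduces to true regardless of the other variables. Either way q ⇒ ((p | ~r) | p) holds.

[⇐] This fails. Under p = T, r = T, q = F, u = F, the left side is false but the right side is true.

The forward direction holds; the converse fails.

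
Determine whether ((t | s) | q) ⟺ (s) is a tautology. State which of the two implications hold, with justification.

Forward direction. This fails. Under t = T, s = F, q = F, the left side is true but the right side is false.

Converse. Assume the antecedent. If t is true, (t | s) | q reduces to true regardless of the other variables. If t is false, the antecedent forces (t = F, s = T, q = F) or (t = F, s = T, q = T), and (t | s) | q holds there. Either way (t | s) | q holds.

Not equivalent: only (⇐) holds.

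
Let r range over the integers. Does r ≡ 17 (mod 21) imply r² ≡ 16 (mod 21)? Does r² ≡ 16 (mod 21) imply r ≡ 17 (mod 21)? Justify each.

(⟹) Suppose r ≡ 17 (mod 21). Write r = 21j + 17. Then (21j + 17)² = 441j² + 714j + 289 = 21(21j² + 34j + 13) + 16, so r² ≡ 16 (mod 21).

(⟸) This fails: take r = 4. Then 4² = 16 ≡ 16 (mod 21), yet 4 ≡ 4 (mod 21), not 17.

Only the forward direction holds.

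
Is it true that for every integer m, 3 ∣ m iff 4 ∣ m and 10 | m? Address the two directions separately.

Both directions fail.

(⇒) This fails: take m = 3. Certainly 3 ∣ 3, but 4 ∤ 3.

(⇐) This fails: take m = 20. Both 4 ∣ 20 and 10 ∣ 20, yet 20 is not a multiple of 3 (since 20 = 6·3 + 2), so 3 ∤ 20.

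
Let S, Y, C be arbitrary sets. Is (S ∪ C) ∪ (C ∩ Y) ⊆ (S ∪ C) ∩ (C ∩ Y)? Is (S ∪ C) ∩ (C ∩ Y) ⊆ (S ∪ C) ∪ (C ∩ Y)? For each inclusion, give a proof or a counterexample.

(⊆) fails; (⊇) holds.

(⊇) Let x ∈ (S ∪ C) ∩ (C ∩ Y). Then either x ∈ Y ∩ C and x ∉ S; or x ∈ S ∩ Y ∩ C. In each case x ∈ (S ∪ C) ∪ (C ∩ Y), so (S ∪ C) ∩ (C ∩ Y) ⊆ (S ∪ C) ∪ (C ∩ Y).

(⊆) This inclusion fails. Take S = {1}, Y = ∅, C = ∅; then 1 ∈ (S ∪ C) ∪ (C ∩ Y) but 1 ∉ (S ∪ C) ∩ (C ∩ Y).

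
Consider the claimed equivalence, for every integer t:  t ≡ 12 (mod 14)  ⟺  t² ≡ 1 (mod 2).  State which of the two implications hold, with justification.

Neither direction holds.

(→) This fails: take t = 12. Then 12 ≡ 12 (mod 14), but 12² = 144 ≡ 0 (mod 2), not 1.

(←) This fails: take t = 1. Then 1² = 1 ≡ 1 (mod 2), yet 1 ≡ 1 (mod 14), not 12.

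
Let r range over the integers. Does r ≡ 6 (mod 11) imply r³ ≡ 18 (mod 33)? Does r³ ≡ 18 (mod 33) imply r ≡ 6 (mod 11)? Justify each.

(⇒) fails; (⇐) holds.

(←) The residues r modulo 33 with r³ ≡ 18 (mod 33) are exactly {6}, and each is ≡ 6 (mod 11).

(→) This fails: take r = 17. Then 17 ≡ 6 (mod 11), but 17³ = 4913 ≡ 29 (mod 33), not 18.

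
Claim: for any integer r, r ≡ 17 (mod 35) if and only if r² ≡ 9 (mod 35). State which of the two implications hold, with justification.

Only the forward implication holds.

(⇒) Suppose r ≡ 17 (mod 35). Write r = 35j + 17. Then (35j + 17)² = 1225j² + 1190j + 289 = 35(35j² + 34j + 8) + 9, so r² ≡ 9 (mod 35).

(⇐) This fails: take r = 3. Then 3² = 9 ≡ 9 (mod 35), yet 3 ≡ 3 (mod 35), not 17.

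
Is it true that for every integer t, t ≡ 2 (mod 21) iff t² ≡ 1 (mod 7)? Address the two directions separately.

(⟹) This fails: take t = 2. Then 2 ≡ 2 (mod 21), but 2² = 4 ≡ 4 (mod 7), not 1.

(⟸) This fails: take t = 1. Then 1² = 1 ≡ 1 (mod 7), yet 1 ≡ 1 (mod 21), not 2.

Both directions fail.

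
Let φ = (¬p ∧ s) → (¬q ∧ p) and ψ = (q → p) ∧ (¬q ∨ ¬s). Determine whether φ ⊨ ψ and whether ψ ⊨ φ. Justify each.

(⟹) This fails. Under s = F, q = T, p = F, the left side is true but the right side is false.

(⟸) This fails. Under s = T, q = F, p = F, the left side is false but the right side is true.

(⇒) fails and (⇐) fails.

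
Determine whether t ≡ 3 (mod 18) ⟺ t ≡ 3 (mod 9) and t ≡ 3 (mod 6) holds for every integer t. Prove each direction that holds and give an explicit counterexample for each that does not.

Forward direction. Suppose t ≡ 3 (mod 18); write t = 18j + 3. Since 9 ∣ 18, reducing mod 9 gives t ≡ 3 (mod 9); since 6 ∣ 18, reducing mod 6 gives t ≡ 3 (mod 6).

Converse. If t ≡ 3 (mod 9) and t ≡ 3 (mod 6), then by the Chinese remainder theorem t ≡ 3 (mod 18). This is exactly t ≡ 3 (mod 18).

Both directions hold.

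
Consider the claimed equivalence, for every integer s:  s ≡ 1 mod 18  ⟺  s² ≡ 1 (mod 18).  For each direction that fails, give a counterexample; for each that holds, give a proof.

The forward direction holds; the converse fails.

(⟹) Suppose s ≡ 1 mod 18. Write s = 18j + 1. Then (18j + 1)² = 324j² + 36j + 1 = 18(18j² + 2j) + 1, so s² ≡ 1 (mod 18).

(⟸) This fails: take s = 17. Then 17² = 289 ≡ 1 (mod 18), yet 17 ≡ 17 (mod 18), not 1.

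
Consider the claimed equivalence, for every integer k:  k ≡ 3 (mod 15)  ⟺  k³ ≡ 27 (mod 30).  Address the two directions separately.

(→) This fails: take k = 18. Then 18 ≡ 3 (mod 15), but 18³ = 5832 ≡ 12 (mod 30), not 27.

(←) Conversely, the residues r modulo 30 with r³ ≡ 27 (mod 30) are exactly {3}, and each is ≡ 3 (mod 15).

(⇒) fails; (⇐) holds.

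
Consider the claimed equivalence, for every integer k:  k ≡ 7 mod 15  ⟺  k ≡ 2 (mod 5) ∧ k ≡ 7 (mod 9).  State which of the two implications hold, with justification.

(⟸) If k ≡ 2 (mod 5) and k ≡ 7 (mod 9), then by the Chinese remainder theorem k ≡ 7 (mod 45). Since 7 ≡ 7 (mod 15) and 15 ∣ 45, we get k ≡ 7 (mod 15).

(⟹) This fails: k = 37 gives 37 ≡ 7 (mod 15) but 37 ≡ 1 (mod 9), so the conjunction on the right does not hold.

Only the converse holds.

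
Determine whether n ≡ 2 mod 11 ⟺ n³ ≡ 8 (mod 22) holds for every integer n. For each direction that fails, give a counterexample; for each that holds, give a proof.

(⇒) This fails: take n = 13. Then 13 ≡ 2 (mod 11), but 13³ = 2197 ≡ 19 (mod 22), not 8.

(⇐) Conversely, the residues r modulo 22 with r³ ≡ 8 (mod 22) are exactly {2}, and each is ≡ 2 (mod 11).

Not equivalent: only (⇐) holds.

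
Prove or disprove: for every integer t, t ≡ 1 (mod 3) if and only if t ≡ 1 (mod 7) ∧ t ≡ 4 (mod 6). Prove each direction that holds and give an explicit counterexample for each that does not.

(←) If t ≡ 1 (mod 7) and t ≡ 4 (mod 6), then by the Chinese remainder theorem t ≡ 22 (mod 42). Since 22 ≡ 1 (mod 3) and 3 ∣ 42, we get t ≡ 1 (mod 3).

(→) This fails: t = 1 gives 1 ≡ 1 (mod 3) but 1 ≡ 1 (mod 6), so the conjunction on the right does not hold.

The forward direction fails; the converse holds.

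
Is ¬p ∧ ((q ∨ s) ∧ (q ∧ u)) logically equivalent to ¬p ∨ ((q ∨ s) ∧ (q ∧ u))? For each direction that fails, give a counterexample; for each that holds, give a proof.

(⟸) This fails. Under s = F, u = F, p = F, q = F, the left side is false but the right side is true.

(⟹) Assume the antecedent. If s is true, the antecedent forces (s = T, u = T, p = F, q = T), and ¬p ∨ ((q ∨ s) ∧ (q ∧ u)) holds there. If s is false, the antecedent forces (s = F, u = T, p = F, q = T), and ¬p ∨ ((q ∨ s) ∧ (q ∧ u)) holds there. Either way ¬p ∨ ((q ∨ s) ∧ (q ∧ u)) holds.

(⇒) holds; (⇐) fails.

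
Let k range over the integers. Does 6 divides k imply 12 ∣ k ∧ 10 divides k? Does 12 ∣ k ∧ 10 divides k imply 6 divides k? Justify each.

(⟹) This fails: take k = 6. Certainly 6 ∣ 6, but 12 ∤ 6.

(⟸) Suppose 12 ∣ k and 10 ∣ k. Any common multiple of 12 and 10 is a multiple of their lcm; here lcm(12, 10) = 12·10/gcd(12, 10) = 120/2 = 60, so 60 ∣ k. Since 6 ∣ 60, it follows that 6 ∣ k.

(⇒) fails; (⇐) holds.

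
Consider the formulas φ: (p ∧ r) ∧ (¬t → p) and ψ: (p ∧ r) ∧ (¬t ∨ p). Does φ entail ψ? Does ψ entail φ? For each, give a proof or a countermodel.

(→) Assume the antecedent. If p is true, the antecedent forces (p = T, r = T, t = F) or (p = T, r = T, t = T), and (p ∧ r) ∧ (¬t ∨ p) holds there. If p is false, the antecedent cannot hold. Either way (p ∧ r) ∧ (¬t ∨ p) holds.

(←) Assume the antecedent. If p is true, the antecedent forces (p = T, r = T, t = F) or (p = T, r = T, t = T), and (p ∧ r) ∧ (¬t → p) holds there. If p is false, the antecedent cannot hold. Either way (p ∧ r) ∧ (¬t → p) holds.

Both implications hold.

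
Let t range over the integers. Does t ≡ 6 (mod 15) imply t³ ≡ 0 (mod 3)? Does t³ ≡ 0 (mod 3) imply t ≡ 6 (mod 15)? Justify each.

The forward direction holds; the converse fails.

(⇒) Suppose t ≡ 6 (mod 15). Then t³ ≡ 6³ = 216 (mod 15), and since 3 ∣ 15, also t³ ≡ 0 (mod 3).

(⇐) This fails: take t = 0. Then 0³ = 0 ≡ 0 (mod 3), yet 0 ≡ 0 (mod 15), not 6.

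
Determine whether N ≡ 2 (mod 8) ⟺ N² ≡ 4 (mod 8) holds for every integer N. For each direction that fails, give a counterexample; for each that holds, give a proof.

Not equivalent: only (⇒) holds.

(⇒) Suppose N ≡ 2 (mod 8). Write N = 8j + 2. Then (8j + 2)² = 64j² + 32j + 4 = 8(8j² + 4j) + 4, so N² ≡ 4 (mod 8).

(⇐) This fails: take N = 6. Then 6² = 36 ≡ 4 (mod 8), yet 6 ≡ 6 (mod 8), not 2.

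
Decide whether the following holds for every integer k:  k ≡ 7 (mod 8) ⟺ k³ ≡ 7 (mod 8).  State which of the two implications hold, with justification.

Both directions hold; the statement is true.

[⇒] Suppose k ≡ 7 (mod 8). Write k = 8j + 7. Then (8j + 7)³ = 512j³ + 1344j² + 1176j + 343 = 8(64j³ + 168j² + 147j + 42) + 7, so k³ ≡ 7 (mod 8).

[⇐] Conversely, suppose k³ ≡ 7 (mod 8). The only residue r in {0, …, 7} with r³ ≡ 7 (mod 8) is r = 7, so k ≡ 7 (mod 8).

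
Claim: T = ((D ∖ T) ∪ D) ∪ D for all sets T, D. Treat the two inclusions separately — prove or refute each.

(⊆) fails and (⊇) fails.

(⊆) This inclusion fails. Take T = {1}, D = ∅; then 1 ∈ T but 1 ∉ ((D ∖ T) ∪ D) ∪ D.

(⊇) This inclusion fails. Take T = ∅, D = {1}; then 1 ∈ ((D ∖ T) ∪ D) ∪ D but 1 ∉ T.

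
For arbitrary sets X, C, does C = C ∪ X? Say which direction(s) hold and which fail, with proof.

Reverse inclusion. This inclusion fails. Take X = {1}, C = ∅; then 1 ∈ C ∪ X but 1 ∉ C.

Forward inclusion. Let x ∈ C. Then either x ∈ C and x ∉ X; or x ∈ X ∩ C. In each case x ∈ C ∪ X, so C ⊆ C ∪ X.

The sets are not equal: only the forward inclusion holds.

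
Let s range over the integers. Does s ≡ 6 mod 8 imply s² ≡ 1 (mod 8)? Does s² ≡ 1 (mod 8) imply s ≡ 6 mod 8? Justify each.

(⇒) fails and (⇐) fails.

Forward direction. This fails: take s = 6. Then 6 ≡ 6 (mod 8), but 6² = 36 ≡ 4 (mod 8), not 1.

Converse. This fails: take s = 1. Then 1² = 1 ≡ 1 (mod 8), yet 1 ≡ 1 (mod 8), not 6.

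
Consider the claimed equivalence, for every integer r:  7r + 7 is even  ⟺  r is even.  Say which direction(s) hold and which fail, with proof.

Neither implication holds.

[⇒] This fails: r = 5 gives 7r + 7 = 42, which is even, but 5 is odd, not even.

[⇐] This also fails: r = 6 is even, but 7r + 7 = 49 is odd, not even.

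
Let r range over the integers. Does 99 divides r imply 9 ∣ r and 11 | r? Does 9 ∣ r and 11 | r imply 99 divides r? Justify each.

[⇒] If 99 ∣ r, write r = 99q. Since 99 = 11·9, r = 9·(11q), so 9 ∣ r; and since 99 = 9·11, r = 11·(9q), so 11 ∣ r.

[⇐] Suppose 9 ∣ r and 11 ∣ r. Any common multiple of 9 and 11 is a multiple of their lcm; here gcd(9, 11) = 1, so lcm(9, 11) = 9·11 = 99, so 99 ∣ r.

Both implications hold.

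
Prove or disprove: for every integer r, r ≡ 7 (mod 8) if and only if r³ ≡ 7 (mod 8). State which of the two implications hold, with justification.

[⇒] Suppose r ≡ 7 (mod 8). Write r = 8j + 7. Then (8j + 7)³ = 512j³ + 1344j² + 1176j + 343 = 8(64j³ + 168j² + 147j + 42) + 7, so r³ ≡ 7 (mod 8).

[⇐] For the converse, argue contrapositively. If r ≢ 7 (mod 8), then r is congruent to one of 0, 1, 2, 3, 4, 5, 6 modulo 8, and these give r³ ≡ 0, 1, 0, 3, 0, 5, 0 respectively — never 7.

Both implications hold.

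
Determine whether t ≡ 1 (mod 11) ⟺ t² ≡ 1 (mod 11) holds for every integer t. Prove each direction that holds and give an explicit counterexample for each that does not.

The forward direction holds; the converse fails.

[⇒] Suppose t ≡ 1 (mod 11). Write t = 11j + 1. Then (11j + 1)² = 121j² + 22j + 1 = 11(11j² + 2j) + 1, so t² ≡ 1 (mod 11).

[⇐] This fails: take t = 10. Then 10² = 100 ≡ 1 (mod 11), yet 10 ≡ 10 (mod 11), not 1.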